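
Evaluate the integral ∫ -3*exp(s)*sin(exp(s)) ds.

3*cos(exp(s)) + C

Let u = exp(s), so du = (exp(s)) ds.
Rewriting, the integral becomes -3·∫ sin(u) du = -3·-cos(u).
Substituting back, u = exp(s).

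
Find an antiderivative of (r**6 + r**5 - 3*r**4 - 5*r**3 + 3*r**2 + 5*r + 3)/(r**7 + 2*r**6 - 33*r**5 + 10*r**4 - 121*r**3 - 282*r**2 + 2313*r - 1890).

Factor the denominator: (r - 5)*(r - 2)*(r - 1)*(r + 3)*(r + 7)*(r**2 + 9).
Partial-fraction decomposition: (11938*r + 13671)/(76908*(r**2 + 9)) + 31823/(66816*(r + 7)) - 131/(3840*(r + 3)) + 1/(256*(r - 1)) - 11/(585*(r - 2)) + 1817/(4352*(r - 5)).
Integrate each term; A/(r−a) gives A·log|r−a|; the (Br+D)/(r²+p²) term gives a log and an atan.

1817*log(r - 5)/4352 - 11*log(r - 2)/585 + log(r - 1)/256 - 131*log(r + 3)/3840 + 31823*log(r + 7)/66816 + 5969*log(r**2 + 9)/76908 + 1519*atan(r/3)/25636 + C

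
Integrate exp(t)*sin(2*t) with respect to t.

exp(t)*sin(2*t)/5 - 2*exp(t)*cos(2*t)/5 + C

Let I denote the integral. Integrate by parts with u = sin(2*t), dv = exp(t) dt, so v = exp(t): I = exp(t)*sin(2*t) − 2·∫ exp(t)*cos(2*t) dt.
Apply parts again with u = cos(2*t), dv = exp(t) dt: ∫ exp(t)*cos(2*t) dt = exp(t)*cos(2*t) + 2·I. Substituting back brings back I: I = exp(t)*sin(2*t) - 2*exp(t)*cos(2*t) − 4·I.
Solving for I: (1 + 4)·I equals the remaining terms, so I = (1/5)·(exp(t)*sin(2*t) - 2*exp(t)*cos(2*t)).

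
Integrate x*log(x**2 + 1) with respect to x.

Let u = x**2 + 1, so du = (2*x) dx.
The integral becomes (1/2)·∫ log(u) du; integrate by parts with u′=log(u), dv′=du.

x**2*log(x**2 + 1)/2 - x**2/2 + log(x**2 + 1)/2 + C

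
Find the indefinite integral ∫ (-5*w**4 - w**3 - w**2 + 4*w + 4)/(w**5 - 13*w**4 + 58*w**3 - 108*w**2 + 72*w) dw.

Factor the denominator: w*(w - 6)*(w - 3)*(w - 2)**2.
Partial-fraction decomposition: -29/(w - 2) - 10/(w - 2)**2 + 425/(9*(w - 3)) - 419/(18*(w - 6)) + 1/(18*w).
Integrate each term; A/(w−a) gives A·log|w−a|; A/(w−a)² gives −A/(w−a).

log(w)/18 - 419*log(w - 6)/18 + 425*log(w - 3)/9 - 29*log(w - 2) + 10/(w - 2) + C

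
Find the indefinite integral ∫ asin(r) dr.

r*asin(r) + sqrt(-r**2 + 1) + C

Use integration by parts with u = arcsin(r), dv = dr.
Then du = 1/sqrt(-r**2 + 1) dr.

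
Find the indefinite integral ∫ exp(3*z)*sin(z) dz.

3*exp(3*z)*sin(z)/10 - exp(3*z)*cos(z)/10 + C

Let I denote the integral. Integrate by parts with u = sin(z), dv = exp(3*z) dz, so v = exp(3*z)/3: I = exp(3*z)*sin(z)/3 − (1/3)·∫ exp(3*z)*cos(z) dz.
Apply parts again with u = cos(z), dv = exp(3*z) dz: ∫ exp(3*z)*cos(z) dz = exp(3*z)*cos(z)/3 + (1/3)·I. Substituting back brings back I: I = exp(3*z)*sin(z)/3 - exp(3*z)*cos(z)/9 − (1/9)·I.
Solving for I: (1 + 1/9)·I equals the remaining terms, so I = (9/10)·(exp(3*z)*sin(z)/3 - exp(3*z)*cos(z)/9).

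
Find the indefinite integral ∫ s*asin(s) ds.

Use integration by parts with u = arcsin(s), dv = s ds.
Then du = 1/sqrt(-s**2 + 1) ds.

s**2*asin(s)/2 + s*sqrt(-s**2 + 1)/4 - asin(s)/4 + C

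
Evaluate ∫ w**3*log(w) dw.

Use integration by parts with u = log(w), dv = w**3 dw.
Then du = 1/w dw and v = w**4/4.

w**4*log(w)/4 - w**4/16 + C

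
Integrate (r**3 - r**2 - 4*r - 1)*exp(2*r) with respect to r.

Use integration by parts with u = r**3 - r**2 - 4*r - 1, dv = exp(2*r) dr, so v = exp(2*r)/2.
Apply parts 3 times (tabular method): alternate signs, differentiate u down to 0, integrate dv up.

(4*r**3 - 10*r**2 - 6*r - 1)*exp(2*r)/8 + C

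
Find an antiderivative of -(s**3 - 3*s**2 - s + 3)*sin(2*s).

s**3*cos(2*s)/2 - 3*s**2*sin(2*s)/4 - 3*s**2*cos(2*s)/2 + 3*s*sin(2*s)/2 - 5*s*cos(2*s)/4 + 5*sin(2*s)/8 + 9*cos(2*s)/4 + C

Use integration by parts with u = s**3 - 3*s**2 - s + 3, dv = -sin(2*s) ds, so v = cos(2*s)/2.
Apply parts 3 times (tabular method): alternate signs, differentiate u down to 0, integrate dv up.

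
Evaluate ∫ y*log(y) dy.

Use integration by parts with u = log(y), dv = y dy.
Then du = 1/y dy and v = y**2/2.

y**2*log(y)/2 - y**2/4 + C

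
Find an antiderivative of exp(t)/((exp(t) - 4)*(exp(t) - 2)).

log(exp(t) - 4)/2 - log(exp(t) - 2)/2 + C

Let u = e^t, du = e^t dt.
The integral becomes ∫ du/((u-4)(u-2)); decompose into partial fractions.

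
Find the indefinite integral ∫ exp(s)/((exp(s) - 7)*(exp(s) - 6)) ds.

log(exp(s) - 7) - log(exp(s) - 6) + C

Let u = e^s, du = e^s ds.
The integral becomes ∫ du/((u-6)(u-7)); decompose into partial fractions.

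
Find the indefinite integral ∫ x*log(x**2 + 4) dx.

x**2*log(x**2 + 4)/2 - x**2/2 + 2*log(x**2 + 4) + C

Let u = x**2 + 4, so du = (2*x) dx.
The integral becomes (1/2)·∫ log(u) du; integrate by parts with u′=log(u), dv′=du.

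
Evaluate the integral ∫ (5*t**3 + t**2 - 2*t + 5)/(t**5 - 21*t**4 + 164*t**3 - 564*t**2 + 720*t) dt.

Factor the denominator: t*(t - 6)**2*(t - 5)*(t - 4).
Partial-fraction decomposition: -333/(16*(t - 4)) + 129/(t - 5) - 3895/(36*(t - 6)) + 1109/(12*(t - 6)**2) + 1/(144*t).
Integrate each term; A/(t−a) gives A·log|t−a|; A/(t−a)² gives −A/(t−a).

log(t)/144 - 3895*log(t - 6)/36 + 129*log(t - 5) - 333*log(t - 4)/16 - 1109/(12*t - 72) + C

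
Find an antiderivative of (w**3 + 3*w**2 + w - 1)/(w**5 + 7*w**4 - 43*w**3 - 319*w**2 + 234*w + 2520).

Factor the denominator: (w - 6)*(w - 3)*(w + 4)*(w + 5)*(w + 7).
Partial-fraction decomposition: -17/(65*(w + 7)) + 7/(22*(w + 5)) - 1/(10*(w + 4)) - 1/(30*(w - 3)) + 329/(4290*(w - 6)).
Integrate each term: A/(w−a) contributes A·log|w−a|.

329*log(w - 6)/4290 - log(w - 3)/30 - log(w + 4)/10 + 7*log(w + 5)/22 - 17*log(w + 7)/65 + C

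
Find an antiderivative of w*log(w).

Use integration by parts with u = log(w), dv = w dw.
Then du = 1/w dw and v = w**2/2.

w**2*log(w)/2 - w**2/4 + C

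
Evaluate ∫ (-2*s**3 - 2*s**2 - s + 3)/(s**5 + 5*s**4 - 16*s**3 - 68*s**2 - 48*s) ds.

Factor the denominator: s*(s - 4)*(s + 1)*(s + 2)*(s + 6).
Partial-fraction decomposition: 123/(400*(s + 6)) - 13/(48*(s + 2)) + 4/(25*(s + 1)) - 161/(1200*(s - 4)) - 1/(16*s).
Integrate each term: A/(s−a) contributes A·log|s−a|.

-log(s)/16 - 161*log(s - 4)/1200 + 4*log(s + 1)/25 - 13*log(s + 2)/48 + 123*log(s + 6)/400 + C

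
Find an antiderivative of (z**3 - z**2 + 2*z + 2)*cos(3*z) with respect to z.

Use integration by parts with u = z**3 - z**2 + 2*z + 2, dv = cos(3*z) dz, so v = sin(3*z)/3.
Apply parts 3 times (tabular method): alternate signs, differentiate u down to 0, integrate dv up.

z**3*sin(3*z)/3 - z**2*sin(3*z)/3 + z**2*cos(3*z)/3 + 4*z*sin(3*z)/9 - 2*z*cos(3*z)/9 + 20*sin(3*z)/27 + 4*cos(3*z)/27 + C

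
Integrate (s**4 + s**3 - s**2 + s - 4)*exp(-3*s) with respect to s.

Use integration by parts with u = s**4 + s**3 - s**2 + s - 4, dv = exp(-3*s) ds, so v = -exp(-3*s)/3.
Apply parts 4 times (tabular method): alternate signs, differentiate u down to 0, integrate dv up.

(-27*s**4 - 63*s**3 - 36*s**2 - 51*s + 91)*exp(-3*s)/81 + C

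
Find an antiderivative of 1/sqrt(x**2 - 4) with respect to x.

Substitute x = 2·sec(θ), so dx = 2·sec(θ)*tan(θ) dθ and the radical becomes sqrt(x**2 - 4) = 2·tan(θ) by the Pythagorean identity.
Integrate the resulting trig expression in θ, then back-substitute sec(θ) = x/2, tan(θ) = sqrt(x**2 - 4)/2 (absorbing any constant into C).

log(x + sqrt(x**2 - 4)) + C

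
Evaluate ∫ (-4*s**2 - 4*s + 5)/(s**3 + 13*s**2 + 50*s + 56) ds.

-3*log(s + 2)/10 + 43*log(s + 4)/6 - 163*log(s + 7)/15 + C

Factor the denominator: (s + 2)*(s + 4)*(s + 7).
Partial-fraction decomposition: -163/(15*(s + 7)) + 43/(6*(s + 4)) - 3/(10*(s + 2)).
Integrate each term: A/(s−a) contributes A·log|s−a|.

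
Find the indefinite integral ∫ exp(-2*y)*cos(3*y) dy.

Let I denote the integral. Integrate by parts with u = cos(3*y), dv = exp(-2*y) dy, so v = -exp(-2*y)/2: I = -exp(-2*y)*cos(3*y)/2 − (3/2)·∫ exp(-2*y)*sin(3*y) dy.
Apply parts again with u = sin(3*y), dv = exp(-2*y) dy: ∫ exp(-2*y)*sin(3*y) dy = -exp(-2*y)*sin(3*y)/2 + (3/2)·I. Substituting back brings back I: I = 3*exp(-2*y)*sin(3*y)/4 - exp(-2*y)*cos(3*y)/2 − (9/4)·I.
Solving for I: (1 + 9/4)·I equals the remaining terms, so I = (4/13)·(3*exp(-2*y)*sin(3*y)/4 - exp(-2*y)*cos(3*y)/2).

3*exp(-2*y)*sin(3*y)/13 - 2*exp(-2*y)*cos(3*y)/13 + C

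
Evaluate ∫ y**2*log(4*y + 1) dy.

y**3*log(4*y + 1)/3 - y**3/9 + y**2/24 - y/48 + log(4*y + 1)/192 + C

Use integration by parts with u = log(4*y + 1), dv = y**2 dy.
Then du = 4/(4*y + 1) dy and v = y**3/3.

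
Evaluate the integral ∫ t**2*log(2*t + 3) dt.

Use integration by parts with u = log(2*t + 3), dv = t**2 dt.
Then du = 2/(2*t + 3) dt and v = t**3/3.

t**3*log(2*t + 3)/3 - t**3/9 + t**2/4 - 3*t/4 + 9*log(2*t + 3)/8 + C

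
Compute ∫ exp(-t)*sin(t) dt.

-exp(-t)*sin(t)/2 - exp(-t)*cos(t)/2 + C

Let I denote the integral. Integrate by parts with u = sin(t), dv = exp(-t) dt, so v = -exp(-t): I = -exp(-t)*sin(t) + ∫ exp(-t)*cos(t) dt.
Apply parts again with u = cos(t), dv = exp(-t) dt: ∫ exp(-t)*cos(t) dt = -exp(-t)*cos(t) − I. Substituting back brings back I: I = -exp(-t)*sin(t) - exp(-t)*cos(t) − I.
Solving for I: (1 + 1)·I equals the remaining terms, so I = (1/2)·(-exp(-t)*sin(t) - exp(-t)*cos(t)).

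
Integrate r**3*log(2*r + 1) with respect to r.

Use integration by parts with u = log(2*r + 1), dv = r**3 dr.
Then du = 2/(2*r + 1) dr and v = r**4/4.

r**4*log(2*r + 1)/4 - r**4/16 + r**3/24 - r**2/32 + r/32 - log(2*r + 1)/64 + C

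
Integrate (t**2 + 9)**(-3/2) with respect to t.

Substitute t = 3·tan(θ), so dt = 3·sec(θ)^2 dθ and the radical becomes sqrt(t**2 + 9) = 3·sec(θ) by the Pythagorean identity.
Integrate the resulting trig expression in θ, then back-substitute tan(θ) = t/3, sec(θ) = sqrt(t**2 + 9)/3 (absorbing any constant into C).

t/(9*sqrt(t**2 + 9)) + C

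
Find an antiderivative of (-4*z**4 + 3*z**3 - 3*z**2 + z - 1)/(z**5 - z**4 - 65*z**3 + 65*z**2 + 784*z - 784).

-2179*log(z - 7)/693 + 877*log(z - 4)/792 - log(z - 1)/180 + 423*log(z + 4)/440 - 899*log(z + 7)/308 + C

Factor the denominator: (z - 7)*(z - 4)*(z - 1)*(z + 4)*(z + 7).
Partial-fraction decomposition: -899/(308*(z + 7)) + 423/(440*(z + 4)) - 1/(180*(z - 1)) + 877/(792*(z - 4)) - 2179/(693*(z - 7)).
Integrate each term: A/(z−a) contributes A·log|z−a|.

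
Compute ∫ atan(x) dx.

x*atan(x) - log(x**2 + 1)/2 + C

Use integration by parts with u = arctan(x), dv = dx.
Then du = 1/(x**2 + 1) dx.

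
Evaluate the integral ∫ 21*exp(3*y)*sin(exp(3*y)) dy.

Let u = exp(3*y), so du = (3*exp(3*y)) dy.
Rewriting, the integral becomes 7·∫ sin(u) du = 7·-cos(u).
Substituting back, u = exp(3*y).

-7*cos(exp(3*y)) + C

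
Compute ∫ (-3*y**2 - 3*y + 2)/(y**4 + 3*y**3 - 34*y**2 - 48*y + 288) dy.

Factor the denominator: (y - 4)*(y - 3)*(y + 4)*(y + 6).
Partial-fraction decomposition: 22/(45*(y + 6)) - 17/(56*(y + 4)) + 34/(63*(y - 3)) - 29/(40*(y - 4)).
Integrate each term: A/(y−a) contributes A·log|y−a|.

-29*log(y - 4)/40 + 34*log(y - 3)/63 - 17*log(y + 4)/56 + 22*log(y + 6)/45 + C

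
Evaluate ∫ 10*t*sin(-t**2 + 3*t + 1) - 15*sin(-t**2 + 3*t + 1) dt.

5*cos(-t**2 + 3*t + 1) + C

Let u = t**2 - 3*t - 1, so du = (2*t - 3) dt.
Rewriting, the integral becomes -5·∫ sin(u) du = -5·-cos(u).
Substituting back, u = t**2 - 3*t - 1.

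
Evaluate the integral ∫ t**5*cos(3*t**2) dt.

Let u = t², du = 2t dt; rewrite as (1/2)∫ u^2·cos(3u) du.
Now integrate by parts 2 times.

t**4*sin(3*t**2)/6 + t**2*cos(3*t**2)/9 - sin(3*t**2)/27 + C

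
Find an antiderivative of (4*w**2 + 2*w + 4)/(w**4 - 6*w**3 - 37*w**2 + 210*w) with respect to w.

Factor the denominator: w*(w - 7)*(w - 5)*(w + 6).
Partial-fraction decomposition: -68/(429*(w + 6)) - 57/(55*(w - 5)) + 107/(91*(w - 7)) + 2/(105*w).
Integrate each term: A/(w−a) contributes A·log|w−a|.

2*log(w)/105 + 107*log(w - 7)/91 - 57*log(w - 5)/55 - 68*log(w + 6)/429 + C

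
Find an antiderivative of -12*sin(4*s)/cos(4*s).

Let u = cos(4*s), so du = (-4*sin(4*s)) ds.
Rewriting, the integral becomes 3·∫ 1/u du = 3·log(u).
Substituting back, u = cos(4*s).

3*log(cos(4*s)) + C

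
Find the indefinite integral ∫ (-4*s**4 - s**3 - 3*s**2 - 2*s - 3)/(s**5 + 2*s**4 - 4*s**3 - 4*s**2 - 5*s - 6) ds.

-91*log(s - 2)/75 + 7*log(s + 1)/12 - 321*log(s + 3)/100 - 2*log(s**2 + 1)/25 + 19*atan(s)/50 + C

Factor the denominator: (s - 2)*(s + 1)*(s + 3)*(s**2 + 1).
Partial-fraction decomposition: -(8*s - 19)/(50*(s**2 + 1)) - 321/(100*(s + 3)) + 7/(12*(s + 1)) - 91/(75*(s - 2)).
Integrate each term; A/(s−a) gives A·log|s−a|; the (Bs+D)/(s²+p²) term gives a log and an atan.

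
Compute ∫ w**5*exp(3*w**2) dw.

(9*w**4 - 6*w**2 + 2)*exp(3*w**2)/54 + C

Let u = w², du = 2w dw; rewrite as (1/2)∫ u^2·exp(3u) du.
Now integrate by parts 2 times.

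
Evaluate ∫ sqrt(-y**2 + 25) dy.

y*sqrt(-y**2 + 25)/2 + 25*asin(y/5)/2 + C

Substitute y = 5·sin(θ), so dy = 5·cos(θ) dθ and the radical becomes sqrt(-y**2 + 25) = 5·cos(θ) by the Pythagorean identity.
Integrate the resulting trig expression in θ, then back-substitute θ = asin(y/5), sin(θ) = y/5, cos(θ) = sqrt(-y**2 + 25)/5 (absorbing any constant into C).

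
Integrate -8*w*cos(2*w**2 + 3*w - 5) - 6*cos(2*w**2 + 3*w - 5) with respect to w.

-2*sin(2*w**2 + 3*w - 5) + C

Let u = 2*w**2 + 3*w - 5, so du = (4*w + 3) dw.
Rewriting, the integral becomes -2·∫ cos(u) du = -2·sin(u).
Substituting back, u = 2*w**2 + 3*w - 5.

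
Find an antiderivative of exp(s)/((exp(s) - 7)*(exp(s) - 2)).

Let u = e^s, du = e^s ds.
The integral becomes ∫ du/((u-2)(u-7)); decompose into partial fractions.

log(exp(s) - 7)/5 - log(exp(s) - 2)/5 + C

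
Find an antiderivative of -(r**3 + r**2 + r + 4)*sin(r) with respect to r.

Use integration by parts with u = r**3 + r**2 + r + 4, dv = -sin(r) dr, so v = cos(r).
Apply parts 3 times (tabular method): alternate signs, differentiate u down to 0, integrate dv up.

r**3*cos(r) - 3*r**2*sin(r) + r**2*cos(r) - 2*r*sin(r) - 5*r*cos(r) + 5*sin(r) + 2*cos(r) + C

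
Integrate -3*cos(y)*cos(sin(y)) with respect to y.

Let u = sin(y), so du = (cos(y)) dy.
Rewriting, the integral becomes -3·∫ cos(u) du = -3·sin(u).
Substituting back, u = sin(y).

-3*sin(sin(y)) + C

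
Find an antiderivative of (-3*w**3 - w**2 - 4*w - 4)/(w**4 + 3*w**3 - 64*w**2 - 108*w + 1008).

-89*log(w - 6)/39 + 57*log(w - 4)/55 + 79*log(w + 6)/15 - 1004*log(w + 7)/143 + C

Factor the denominator: (w - 6)*(w - 4)*(w + 6)*(w + 7).
Partial-fraction decomposition: -1004/(143*(w + 7)) + 79/(15*(w + 6)) + 57/(55*(w - 4)) - 89/(39*(w - 6)).
Integrate each term: A/(w−a) contributes A·log|w−a|.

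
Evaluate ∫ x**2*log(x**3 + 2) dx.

x**3*log(x**3 + 2)/3 - x**3/3 + 2*log(x**3 + 2)/3 + C

Let u = x**3 + 2, so du = (3*x**2) dx.
The integral becomes (1/3)·∫ log(u) du; integrate by parts with u′=log(u), dv′=du.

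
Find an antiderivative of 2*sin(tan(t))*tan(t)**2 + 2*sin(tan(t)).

-2*cos(tan(t)) + C

Let u = tan(t), so du = (tan(t)**2 + 1) dt.
Rewriting, the integral becomes 2·∫ sin(u) du = 2·-cos(u).
Substituting back, u = tan(t).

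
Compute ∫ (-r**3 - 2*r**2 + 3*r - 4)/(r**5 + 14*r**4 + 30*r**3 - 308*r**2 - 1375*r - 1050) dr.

Factor the denominator: (r - 5)*(r + 1)*(r + 5)*(r + 6)*(r + 7).
Partial-fraction decomposition: 55/(36*(r + 7)) - 122/(55*(r + 6)) + 7/(10*(r + 5)) + 1/(90*(r + 1)) - 41/(1980*(r - 5)).
Integrate each term: A/(r−a) contributes A·log|r−a|.

-41*log(r - 5)/1980 + log(r + 1)/90 + 7*log(r + 5)/10 - 122*log(r + 6)/55 + 55*log(r + 7)/36 + C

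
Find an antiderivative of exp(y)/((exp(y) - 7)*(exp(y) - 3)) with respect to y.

Let u = e^y, du = e^y dy.
The integral becomes ∫ du/((u-7)(u-3)); decompose into partial fractions.

log(exp(y) - 7)/4 - log(exp(y) - 3)/4 + C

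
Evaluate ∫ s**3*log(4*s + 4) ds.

s**4*log(4*s + 4)/4 - s**4/16 + s**3/12 - s**2/8 + s/4 - log(s + 1)/4 + C

Use integration by parts with u = log(4*s + 4), dv = s**3 ds.
Then du = 4/(4*s + 4) ds and v = s**4/4.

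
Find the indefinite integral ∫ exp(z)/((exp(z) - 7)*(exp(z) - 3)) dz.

log(exp(z) - 7)/4 - log(exp(z) - 3)/4 + C

Let u = e^z, du = e^z dz.
The integral becomes ∫ du/((u-7)(u-3)); decompose into partial fractions.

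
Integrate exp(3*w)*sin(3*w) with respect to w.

exp(3*w)*sin(3*w)/6 - exp(3*w)*cos(3*w)/6 + C

Let I denote the integral. Integrate by parts with u = sin(3*w), dv = exp(3*w) dw, so v = exp(3*w)/3: I = exp(3*w)*sin(3*w)/3 − ∫ exp(3*w)*cos(3*w) dw.
Apply parts again with u = cos(3*w), dv = exp(3*w) dw: ∫ exp(3*w)*cos(3*w) dw = exp(3*w)*cos(3*w)/3 + I. Substituting back brings back I: I = exp(3*w)*sin(3*w)/3 - exp(3*w)*cos(3*w)/3 − I.
Solving for I: (1 + 1)·I equals the remaining terms, so I = (1/2)·(exp(3*w)*sin(3*w)/3 - exp(3*w)*cos(3*w)/3).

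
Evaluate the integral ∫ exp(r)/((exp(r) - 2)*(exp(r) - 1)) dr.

log(exp(r) - 2) - log(exp(r) - 1) + C

Let u = e^r, du = e^r dr.
The integral becomes ∫ du/((u-2)(u-1)); decompose into partial fractions.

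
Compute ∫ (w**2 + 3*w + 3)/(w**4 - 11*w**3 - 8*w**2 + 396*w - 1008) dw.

73*log(w - 7)/39 - 19*log(w - 6)/8 + 31*log(w - 4)/60 - 7*log(w + 6)/520 + C

Factor the denominator: (w - 7)*(w - 6)*(w - 4)*(w + 6).
Partial-fraction decomposition: -7/(520*(w + 6)) + 31/(60*(w - 4)) - 19/(8*(w - 6)) + 73/(39*(w - 7)).
Integrate each term: A/(w−a) contributes A·log|w−a|.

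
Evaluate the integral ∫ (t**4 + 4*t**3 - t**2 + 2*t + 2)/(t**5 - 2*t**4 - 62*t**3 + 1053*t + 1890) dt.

187*log(t - 7)/60 - 2138*log(t - 6)/891 + 44*log(t + 3)/405 + 23*log(t + 5)/132 + 2/(9*t + 27) + C

Factor the denominator: (t - 7)*(t - 6)*(t + 3)**2*(t + 5).
Partial-fraction decomposition: 23/(132*(t + 5)) + 44/(405*(t + 3)) - 2/(9*(t + 3)**2) - 2138/(891*(t - 6)) + 187/(60*(t - 7)).
Integrate each term; A/(t−a) gives A·log|t−a|; A/(t−a)² gives −A/(t−a).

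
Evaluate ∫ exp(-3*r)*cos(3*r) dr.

exp(-3*r)*sin(3*r)/6 - exp(-3*r)*cos(3*r)/6 + C

Let I denote the integral. Integrate by parts with u = cos(3*r), dv = exp(-3*r) dr, so v = -exp(-3*r)/3: I = -exp(-3*r)*cos(3*r)/3 − ∫ exp(-3*r)*sin(3*r) dr.
Apply parts again with u = sin(3*r), dv = exp(-3*r) dr: ∫ exp(-3*r)*sin(3*r) dr = -exp(-3*r)*sin(3*r)/3 + I. Substituting back brings back I: I = exp(-3*r)*sin(3*r)/3 - exp(-3*r)*cos(3*r)/3 − I.
Solving for I: (1 + 1)·I equals the remaining terms, so I = (1/2)·(exp(-3*r)*sin(3*r)/3 - exp(-3*r)*cos(3*r)/3).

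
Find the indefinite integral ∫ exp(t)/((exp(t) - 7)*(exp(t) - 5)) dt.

Let u = e^t, du = e^t dt.
The integral becomes ∫ du/((u-5)(u-7)); decompose into partial fractions.

log(exp(t) - 7)/2 - log(exp(t) - 5)/2 + C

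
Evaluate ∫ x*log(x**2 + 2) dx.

Let u = x**2 + 2, so du = (2*x) dx.
The integral becomes (1/2)·∫ log(u) du; integrate by parts with u′=log(u), dv′=du.

x**2*log(x**2 + 2)/2 - x**2/2 + log(x**2 + 2) + C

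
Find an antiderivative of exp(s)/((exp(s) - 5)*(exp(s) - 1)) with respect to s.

Let u = e^s, du = e^s ds.
The integral becomes ∫ du/((u-1)(u-5)); decompose into partial fractions.

log(exp(s) - 5)/4 - log(exp(s) - 1)/4 + C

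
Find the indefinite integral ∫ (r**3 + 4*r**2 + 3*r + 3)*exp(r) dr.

Use integration by parts with u = r**3 + 4*r**2 + 3*r + 3, dv = exp(r) dr, so v = exp(r).
Apply parts 3 times (tabular method): alternate signs, differentiate u down to 0, integrate dv up.

(r**3 + r**2 + r + 2)*exp(r) + C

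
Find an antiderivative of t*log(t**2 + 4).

Let u = t**2 + 4, so du = (2*t) dt.
The integral becomes (1/2)·∫ log(u) du; integrate by parts with u′=log(u), dv′=du.

t**2*log(t**2 + 4)/2 - t**2/2 + 2*log(t**2 + 4) + C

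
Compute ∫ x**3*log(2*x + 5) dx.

Use integration by parts with u = log(2*x + 5), dv = x**3 dx.
Then du = 2/(2*x + 5) dx and v = x**4/4.

x**4*log(2*x + 5)/4 - x**4/16 + 5*x**3/24 - 25*x**2/32 + 125*x/32 - 625*log(2*x + 5)/64 + C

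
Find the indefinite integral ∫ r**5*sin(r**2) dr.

-r**4*cos(r**2)/2 + r**2*sin(r**2) + cos(r**2) + C

Let u = r², du = 2r dr; rewrite as (1/2)∫ u^2·sin(1u) du.
Now integrate by parts 2 times.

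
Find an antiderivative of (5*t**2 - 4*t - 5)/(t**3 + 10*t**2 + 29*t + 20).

log(t + 1)/3 - 91*log(t + 4)/3 + 35*log(t + 5) + C

Factor the denominator: (t + 1)*(t + 4)*(t + 5).
Partial-fraction decomposition: 35/(t + 5) - 91/(3*(t + 4)) + 1/(3*(t + 1)).
Integrate each term: A/(t−a) contributes A·log|t−a|.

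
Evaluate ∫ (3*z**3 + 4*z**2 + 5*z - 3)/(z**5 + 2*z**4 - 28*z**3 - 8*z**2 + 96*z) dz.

-log(z)/32 + 91*log(z - 4)/160 - 47*log(z - 2)/128 + 7*log(z + 2)/64 - 179*log(z + 6)/640 + C

Factor the denominator: z*(z - 4)*(z - 2)*(z + 2)*(z + 6).
Partial-fraction decomposition: -179/(640*(z + 6)) + 7/(64*(z + 2)) - 47/(128*(z - 2)) + 91/(160*(z - 4)) - 1/(32*z).
Integrate each term: A/(z−a) contributes A·log|z−a|.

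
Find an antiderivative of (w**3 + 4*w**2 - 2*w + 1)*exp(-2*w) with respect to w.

(-4*w**3 - 22*w**2 - 14*w - 11)*exp(-2*w)/8 + C

Use integration by parts with u = w**3 + 4*w**2 - 2*w + 1, dv = exp(-2*w) dw, so v = -exp(-2*w)/2.
Apply parts 3 times (tabular method): alternate signs, differentiate u down to 0, integrate dv up.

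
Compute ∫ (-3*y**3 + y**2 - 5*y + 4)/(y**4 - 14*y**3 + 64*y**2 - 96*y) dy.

Factor the denominator: y*(y - 6)*(y - 4)**2.
Partial-fraction decomposition: 189/(8*(y - 4)) + 24/(y - 4)**2 - 319/(12*(y - 6)) - 1/(24*y).
Integrate each term; A/(y−a) gives A·log|y−a|; A/(y−a)² gives −A/(y−a).

-log(y)/24 - 319*log(y - 6)/12 + 189*log(y - 4)/8 - 24/(y - 4) + C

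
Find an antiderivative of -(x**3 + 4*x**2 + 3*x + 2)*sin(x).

x**3*cos(x) - 3*x**2*sin(x) + 4*x**2*cos(x) - 8*x*sin(x) - 3*x*cos(x) + 3*sin(x) - 6*cos(x) + C

Use integration by parts with u = x**3 + 4*x**2 + 3*x + 2, dv = -sin(x) dx, so v = cos(x).
Apply parts 3 times (tabular method): alternate signs, differentiate u down to 0, integrate dv up.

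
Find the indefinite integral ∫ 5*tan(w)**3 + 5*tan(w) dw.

Let u = tan(w), so du = (tan(w)**2 + 1) dw.
Rewriting, the integral becomes 5·∫ u^1 du = 5·u^2/2.
Substituting back, u = tan(w).

5*tan(w)**2/2 + C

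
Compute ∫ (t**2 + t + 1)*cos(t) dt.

t**2*sin(t) + t*sin(t) + 2*t*cos(t) - sin(t) + cos(t) + C

Use integration by parts with u = t**2 + t + 1, dv = cos(t) dt, so v = sin(t).
Apply parts 2 times (tabular method): alternate signs, differentiate u down to 0, integrate dv up.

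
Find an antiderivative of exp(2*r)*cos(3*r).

Let I denote the integral. Integrate by parts with u = cos(3*r), dv = exp(2*r) dr, so v = exp(2*r)/2: I = exp(2*r)*cos(3*r)/2 + (3/2)·∫ exp(2*r)*sin(3*r) dr.
Apply parts again with u = sin(3*r), dv = exp(2*r) dr: ∫ exp(2*r)*sin(3*r) dr = exp(2*r)*sin(3*r)/2 − (3/2)·I. Substituting back brings back I: I = 3*exp(2*r)*sin(3*r)/4 + exp(2*r)*cos(3*r)/2 − (9/4)·I.
Solving for I: (1 + 9/4)·I equals the remaining terms, so I = (4/13)·(3*exp(2*r)*sin(3*r)/4 + exp(2*r)*cos(3*r)/2).

3*exp(2*r)*sin(3*r)/13 + 2*exp(2*r)*cos(3*r)/13 + C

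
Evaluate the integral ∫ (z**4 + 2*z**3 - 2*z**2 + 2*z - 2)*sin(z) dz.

-z**4*cos(z) + 4*z**3*sin(z) - 2*z**3*cos(z) + 6*z**2*sin(z) + 14*z**2*cos(z) - 28*z*sin(z) + 10*z*cos(z) - 10*sin(z) - 26*cos(z) + C

Use integration by parts with u = z**4 + 2*z**3 - 2*z**2 + 2*z - 2, dv = sin(z) dz, so v = -cos(z).
Apply parts 4 times (tabular method): alternate signs, differentiate u down to 0, integrate dv up.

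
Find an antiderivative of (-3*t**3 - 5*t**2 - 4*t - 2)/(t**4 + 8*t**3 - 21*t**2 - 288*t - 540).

-427*log(t - 6)/594 - 23*log(t + 3)/27 + 134*log(t + 5)/11 - 245*log(t + 6)/18 + C

Factor the denominator: (t - 6)*(t + 3)*(t + 5)*(t + 6).
Partial-fraction decomposition: -245/(18*(t + 6)) + 134/(11*(t + 5)) - 23/(27*(t + 3)) - 427/(594*(t - 6)).
Integrate each term: A/(t−a) contributes A·log|t−a|.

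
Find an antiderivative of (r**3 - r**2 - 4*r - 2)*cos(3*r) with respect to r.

Use integration by parts with u = r**3 - r**2 - 4*r - 2, dv = cos(3*r) dr, so v = sin(3*r)/3.
Apply parts 3 times (tabular method): alternate signs, differentiate u down to 0, integrate dv up.

r**3*sin(3*r)/3 - r**2*sin(3*r)/3 + r**2*cos(3*r)/3 - 14*r*sin(3*r)/9 - 2*r*cos(3*r)/9 - 16*sin(3*r)/27 - 14*cos(3*r)/27 + C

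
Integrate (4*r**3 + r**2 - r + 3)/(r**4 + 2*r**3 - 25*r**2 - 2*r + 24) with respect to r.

Factor the denominator: (r - 4)*(r - 1)*(r + 1)*(r + 6).
Partial-fraction decomposition: 117/(50*(r + 6)) + 1/(50*(r + 1)) - 1/(6*(r - 1)) + 271/(150*(r - 4)).
Integrate each term: A/(r−a) contributes A·log|r−a|.

271*log(r - 4)/150 - log(r - 1)/6 + log(r + 1)/50 + 117*log(r + 6)/50 + C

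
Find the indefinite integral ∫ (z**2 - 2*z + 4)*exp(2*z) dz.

Use integration by parts with u = z**2 - 2*z + 4, dv = exp(2*z) dz, so v = exp(2*z)/2.
Apply parts 2 times (tabular method): alternate signs, differentiate u down to 0, integrate dv up.

(2*z**2 - 6*z + 11)*exp(2*z)/4 + C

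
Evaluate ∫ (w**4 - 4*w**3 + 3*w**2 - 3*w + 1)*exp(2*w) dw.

Use integration by parts with u = w**4 - 4*w**3 + 3*w**2 - 3*w + 1, dv = exp(2*w) dw, so v = exp(2*w)/2.
Apply parts 4 times (tabular method): alternate signs, differentiate u down to 0, integrate dv up.

(2*w**4 - 12*w**3 + 24*w**2 - 30*w + 17)*exp(2*w)/4 + C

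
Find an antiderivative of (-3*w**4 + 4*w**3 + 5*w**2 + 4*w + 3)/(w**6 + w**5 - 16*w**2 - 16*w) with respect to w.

-3*log(w)/16 + 5*log(w - 2)/64 - log(w + 1)/5 + 65*log(w + 2)/64 - 113*log(w**2 + 4)/320 - 53*atan(w/2)/80 + C

Factor the denominator: w*(w - 2)*(w + 1)*(w + 2)*(w**2 + 4).
Partial-fraction decomposition: -(113*w + 212)/(160*(w**2 + 4)) + 65/(64*(w + 2)) - 1/(5*(w + 1)) + 5/(64*(w - 2)) - 3/(16*w).
Integrate each term; A/(w−a) gives A·log|w−a|; the (Bw+D)/(w²+p²) term gives a log and an atan.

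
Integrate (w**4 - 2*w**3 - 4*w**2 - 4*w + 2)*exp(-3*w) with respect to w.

Use integration by parts with u = w**4 - 2*w**3 - 4*w**2 - 4*w + 2, dv = exp(-3*w) dw, so v = -exp(-3*w)/3.
Apply parts 4 times (tabular method): alternate signs, differentiate u down to 0, integrate dv up.

(-27*w**4 + 18*w**3 + 126*w**2 + 192*w + 10)*exp(-3*w)/81 + C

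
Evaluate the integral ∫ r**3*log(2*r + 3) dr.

Use integration by parts with u = log(2*r + 3), dv = r**3 dr.
Then du = 2/(2*r + 3) dr and v = r**4/4.

r**4*log(2*r + 3)/4 - r**4/16 + r**3/8 - 9*r**2/32 + 27*r/32 - 81*log(2*r + 3)/64 + C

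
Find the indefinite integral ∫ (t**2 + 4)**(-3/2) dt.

Substitute t = 2·tan(θ), so dt = 2·sec(θ)^2 dθ and the radical becomes sqrt(t**2 + 4) = 2·sec(θ) by the Pythagorean identity.
Integrate the resulting trig expression in θ, then back-substitute tan(θ) = t/2, sec(θ) = sqrt(t**2 + 4)/2 (absorbing any constant into C).

t/(4*sqrt(t**2 + 4)) + C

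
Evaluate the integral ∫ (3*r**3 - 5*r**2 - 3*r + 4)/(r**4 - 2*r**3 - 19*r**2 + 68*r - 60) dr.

31*log(r - 3)/8 - 103*log(r - 2)/49 + 481*log(r + 5)/392 + 2/(7*r - 14) + C

Factor the denominator: (r - 3)*(r - 2)**2*(r + 5).
Partial-fraction decomposition: 481/(392*(r + 5)) - 103/(49*(r - 2)) - 2/(7*(r - 2)**2) + 31/(8*(r - 3)).
Integrate each term; A/(r−a) gives A·log|r−a|; A/(r−a)² gives −A/(r−a).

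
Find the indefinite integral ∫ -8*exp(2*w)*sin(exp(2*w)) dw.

4*cos(exp(2*w)) + C

Let u = exp(2*w), so du = (2*exp(2*w)) dw.
Rewriting, the integral becomes -4·∫ sin(u) du = -4·-cos(u).
Substituting back, u = exp(2*w).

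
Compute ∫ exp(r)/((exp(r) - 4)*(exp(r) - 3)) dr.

Let u = e^r, du = e^r dr.
The integral becomes ∫ du/((u-3)(u-4)); decompose into partial fractions.

log(exp(r) - 4) - log(exp(r) - 3) + C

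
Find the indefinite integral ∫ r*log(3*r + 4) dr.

r**2*log(3*r + 4)/2 - r**2/4 + 2*r/3 - 8*log(3*r + 4)/9 + C

Use integration by parts with u = log(3*r + 4), dv = r dr.
Then du = 3/(3*r + 4) dr and v = r**2/2.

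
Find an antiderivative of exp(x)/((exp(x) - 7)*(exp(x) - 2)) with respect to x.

Let u = e^x, du = e^x dx.
The integral becomes ∫ du/((u-2)(u-7)); decompose into partial fractions.

log(exp(x) - 7)/5 - log(exp(x) - 2)/5 + C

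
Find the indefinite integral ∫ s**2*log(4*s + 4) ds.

Use integration by parts with u = log(4*s + 4), dv = s**2 ds.
Then du = 4/(4*s + 4) ds and v = s**3/3.

s**3*log(4*s + 4)/3 - s**3/9 + s**2/6 - s/3 + log(s + 1)/3 + C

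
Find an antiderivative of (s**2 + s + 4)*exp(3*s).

Use integration by parts with u = s**2 + s + 4, dv = exp(3*s) ds, so v = exp(3*s)/3.
Apply parts 2 times (tabular method): alternate signs, differentiate u down to 0, integrate dv up.

(9*s**2 + 3*s + 35)*exp(3*s)/27 + C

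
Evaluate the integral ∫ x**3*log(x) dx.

x**4*log(x)/4 - x**4/16 + C

Use integration by parts with u = log(x), dv = x**3 dx.
Then du = 1/x dx and v = x**4/4.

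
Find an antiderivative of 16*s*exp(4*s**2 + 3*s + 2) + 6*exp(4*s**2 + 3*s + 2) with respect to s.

2*exp(4*s**2 + 3*s + 2) + C

Let u = 4*s**2 + 3*s + 2, so du = (8*s + 3) ds.
Rewriting, the integral becomes 2·∫ e^u du = 2·e^u.
Substituting back, u = 4*s**2 + 3*s + 2.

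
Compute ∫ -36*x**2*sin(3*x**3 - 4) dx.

Let u = 3*x**3 - 4, so du = (9*x**2) dx.
Rewriting, the integral becomes -4·∫ sin(u) du = -4·-cos(u).
Substituting back, u = 3*x**3 - 4.

4*cos(3*x**3 - 4) + C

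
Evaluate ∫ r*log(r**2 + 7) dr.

Let u = r**2 + 7, so du = (2*r) dr.
The integral becomes (1/2)·∫ log(u) du; integrate by parts with u′=log(u), dv′=du.

r**2*log(r**2 + 7)/2 - r**2/2 + 7*log(r**2 + 7)/2 + C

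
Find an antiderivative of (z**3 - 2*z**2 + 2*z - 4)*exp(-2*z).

Use integration by parts with u = z**3 - 2*z**2 + 2*z - 4, dv = exp(-2*z) dz, so v = -exp(-2*z)/2.
Apply parts 3 times (tabular method): alternate signs, differentiate u down to 0, integrate dv up.

(-4*z**3 + 2*z**2 - 6*z + 13)*exp(-2*z)/8 + C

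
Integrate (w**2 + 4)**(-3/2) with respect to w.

w/(4*sqrt(w**2 + 4)) + C

Substitute w = 2·tan(θ), so dw = 2·sec(θ)^2 dθ and the radical becomes sqrt(w**2 + 4) = 2·sec(θ) by the Pythagorean identity.
Integrate the resulting trig expression in θ, then back-substitute tan(θ) = w/2, sec(θ) = sqrt(w**2 + 4)/2 (absorbing any constant into C).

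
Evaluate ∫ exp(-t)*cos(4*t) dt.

4*exp(-t)*sin(4*t)/17 - exp(-t)*cos(4*t)/17 + C

Let I denote the integral. Integrate by parts with u = cos(4*t), dv = exp(-t) dt, so v = -exp(-t): I = -exp(-t)*cos(4*t) − 4·∫ exp(-t)*sin(4*t) dt.
Apply parts again with u = sin(4*t), dv = exp(-t) dt: ∫ exp(-t)*sin(4*t) dt = -exp(-t)*sin(4*t) + 4·I. Substituting back brings back I: I = 4*exp(-t)*sin(4*t) - exp(-t)*cos(4*t) − 16·I.
Solving for I: (1 + 16)·I equals the remaining terms, so I = (1/17)·(4*exp(-t)*sin(4*t) - exp(-t)*cos(4*t)).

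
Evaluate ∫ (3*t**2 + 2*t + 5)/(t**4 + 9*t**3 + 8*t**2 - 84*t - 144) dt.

Factor the denominator: (t - 3)*(t + 2)*(t + 4)*(t + 6).
Partial-fraction decomposition: -101/(72*(t + 6)) + 45/(28*(t + 4)) - 13/(40*(t + 2)) + 38/(315*(t - 3)).
Integrate each term: A/(t−a) contributes A·log|t−a|.

38*log(t - 3)/315 - 13*log(t + 2)/40 + 45*log(t + 4)/28 - 101*log(t + 6)/72 + C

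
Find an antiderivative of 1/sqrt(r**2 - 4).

Substitute r = 2·sec(θ), so dr = 2·sec(θ)*tan(θ) dθ and the radical becomes sqrt(r**2 - 4) = 2·tan(θ) by the Pythagorean identity.
Integrate the resulting trig expression in θ, then back-substitute sec(θ) = r/2, tan(θ) = sqrt(r**2 - 4)/2 (absorbing any constant into C).

log(r + sqrt(r**2 - 4)) + C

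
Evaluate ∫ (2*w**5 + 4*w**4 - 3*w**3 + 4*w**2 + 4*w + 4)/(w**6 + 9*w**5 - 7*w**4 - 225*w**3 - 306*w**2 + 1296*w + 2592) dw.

Factor the denominator: (w - 4)*(w - 3)*(w + 3)**2*(w + 4)*(w + 6).
Partial-fraction decomposition: 2399/(405*(w + 6)) - 195/(28*(w + 4)) + 13913/(5292*(w + 3)) - 53/(126*(w + 3)**2) - 781/(2268*(w - 3)) + 741/(980*(w - 4)).
Integrate each term; A/(w−a) gives A·log|w−a|; A/(w−a)² gives −A/(w−a).

741*log(w - 4)/980 - 781*log(w - 3)/2268 + 13913*log(w + 3)/5292 - 195*log(w + 4)/28 + 2399*log(w + 6)/405 + 53/(126*w + 378) + C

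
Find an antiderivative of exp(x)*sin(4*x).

exp(x)*sin(4*x)/17 - 4*exp(x)*cos(4*x)/17 + C

Let I denote the integral. Integrate by parts with u = sin(4*x), dv = exp(x) dx, so v = exp(x): I = exp(x)*sin(4*x) − 4·∫ exp(x)*cos(4*x) dx.
Apply parts again with u = cos(4*x), dv = exp(x) dx: ∫ exp(x)*cos(4*x) dx = exp(x)*cos(4*x) + 4·I. Substituting back brings back I: I = exp(x)*sin(4*x) - 4*exp(x)*cos(4*x) − 16·I.
Solving for I: (1 + 16)·I equals the remaining terms, so I = (1/17)·(exp(x)*sin(4*x) - 4*exp(x)*cos(4*x)).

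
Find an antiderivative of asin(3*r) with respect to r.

Use integration by parts with u = arcsin(3*r), dv = dr.
Then du = 3/sqrt(-9*r**2 + 1) dr.

r*asin(3*r) + sqrt(-9*r**2 + 1)/3 + C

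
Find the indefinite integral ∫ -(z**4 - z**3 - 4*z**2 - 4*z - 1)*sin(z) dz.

Use integration by parts with u = z**4 - z**3 - 4*z**2 - 4*z - 1, dv = -sin(z) dz, so v = cos(z).
Apply parts 4 times (tabular method): alternate signs, differentiate u down to 0, integrate dv up.

z**4*cos(z) - 4*z**3*sin(z) - z**3*cos(z) + 3*z**2*sin(z) - 16*z**2*cos(z) + 32*z*sin(z) + 2*z*cos(z) - 2*sin(z) + 31*cos(z) + C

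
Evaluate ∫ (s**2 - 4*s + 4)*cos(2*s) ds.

Use integration by parts with u = s**2 - 4*s + 4, dv = cos(2*s) ds, so v = sin(2*s)/2.
Apply parts 2 times (tabular method): alternate signs, differentiate u down to 0, integrate dv up.

s**2*sin(2*s)/2 - 2*s*sin(2*s) + s*cos(2*s)/2 + 7*sin(2*s)/4 - cos(2*s) + C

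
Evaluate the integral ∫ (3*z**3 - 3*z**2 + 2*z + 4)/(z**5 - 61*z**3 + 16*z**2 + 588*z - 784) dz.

18*log(z - 7)/77 - 22*log(z - 2)/243 + 61*log(z + 4)/297 - 593*log(z + 7)/1701 + 2/(27*z - 54) + C

Factor the denominator: (z - 7)*(z - 2)**2*(z + 4)*(z + 7).
Partial-fraction decomposition: -593/(1701*(z + 7)) + 61/(297*(z + 4)) - 22/(243*(z - 2)) - 2/(27*(z - 2)**2) + 18/(77*(z - 7)).
Integrate each term; A/(z−a) gives A·log|z−a|; A/(z−a)² gives −A/(z−a).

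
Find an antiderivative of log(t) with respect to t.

t*log(t) - t + C

Use integration by parts with u = log(t), dv = dt.
Then du = 1/t dt and v = t.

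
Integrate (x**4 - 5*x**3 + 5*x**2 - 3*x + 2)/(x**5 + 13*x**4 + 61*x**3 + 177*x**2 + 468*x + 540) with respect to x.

7*log(x + 2)/13 - 232*log(x + 5)/17 + 644*log(x + 6)/45 - 1007*log(x**2 + 9)/9945 + 2348*atan(x/3)/9945 + C

Factor the denominator: (x + 2)*(x + 5)*(x + 6)*(x**2 + 9).
Partial-fraction decomposition: -2*(1007*x - 3522)/(9945*(x**2 + 9)) + 644/(45*(x + 6)) - 232/(17*(x + 5)) + 7/(13*(x + 2)).
Integrate each term; A/(x−a) gives A·log|x−a|; the (Bx+D)/(x²+p²) term gives a log and an atan.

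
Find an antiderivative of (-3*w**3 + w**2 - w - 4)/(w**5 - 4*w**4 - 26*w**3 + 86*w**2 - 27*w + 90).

Factor the denominator: (w - 6)*(w - 3)*(w + 5)*(w**2 + 1).
Partial-fraction decomposition: (24*w - 263)/(4810*(w**2 + 1)) + 401/(2288*(w + 5)) + 79/(240*(w - 3)) - 622/(1221*(w - 6)).
Integrate each term; A/(w−a) gives A·log|w−a|; the (Bw+D)/(w²+p²) term gives a log and an atan.

-622*log(w - 6)/1221 + 79*log(w - 3)/240 + 401*log(w + 5)/2288 + 6*log(w**2 + 1)/2405 - 263*atan(w)/4810 + C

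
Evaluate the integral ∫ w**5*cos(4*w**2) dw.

Let u = w², du = 2w dw; rewrite as (1/2)∫ u^2·cos(4u) du.
Now integrate by parts 2 times.

w**4*sin(4*w**2)/8 + w**2*cos(4*w**2)/16 - sin(4*w**2)/64 + C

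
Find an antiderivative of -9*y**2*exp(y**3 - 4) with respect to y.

Let u = y**3 - 4, so du = (3*y**2) dy.
Rewriting, the integral becomes -3·∫ e^u du = -3·e^u.
Substituting back, u = y**3 - 4.

-3*exp(y**3 - 4) + C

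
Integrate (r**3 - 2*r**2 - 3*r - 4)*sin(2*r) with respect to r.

-r**3*cos(2*r)/2 + 3*r**2*sin(2*r)/4 + r**2*cos(2*r) - r*sin(2*r) + 9*r*cos(2*r)/4 - 9*sin(2*r)/8 + 3*cos(2*r)/2 + C

Use integration by parts with u = r**3 - 2*r**2 - 3*r - 4, dv = sin(2*r) dr, so v = -cos(2*r)/2.
Apply parts 3 times (tabular method): alternate signs, differentiate u down to 0, integrate dv up.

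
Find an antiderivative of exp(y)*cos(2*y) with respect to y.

2*exp(y)*sin(2*y)/5 + exp(y)*cos(2*y)/5 + C

Let I denote the integral. Integrate by parts with u = cos(2*y), dv = exp(y) dy, so v = exp(y): I = exp(y)*cos(2*y) + 2·∫ exp(y)*sin(2*y) dy.
Apply parts again with u = sin(2*y), dv = exp(y) dy: ∫ exp(y)*sin(2*y) dy = exp(y)*sin(2*y) − 2·I. Substituting back brings back I: I = 2*exp(y)*sin(2*y) + exp(y)*cos(2*y) − 4·I.
Solving for I: (1 + 4)·I equals the remaining terms, so I = (1/5)·(2*exp(y)*sin(2*y) + exp(y)*cos(2*y)).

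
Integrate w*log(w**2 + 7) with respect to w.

Let u = w**2 + 7, so du = (2*w) dw.
The integral becomes (1/2)·∫ log(u) du; integrate by parts with u′=log(u), dv′=du.

w**2*log(w**2 + 7)/2 - w**2/2 + 7*log(w**2 + 7)/2 + C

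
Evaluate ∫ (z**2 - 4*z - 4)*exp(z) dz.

(z**2 - 6*z + 2)*exp(z) + C

Use integration by parts with u = z**2 - 4*z - 4, dv = exp(z) dz, so v = exp(z).
Apply parts 2 times (tabular method): alternate signs, differentiate u down to 0, integrate dv up.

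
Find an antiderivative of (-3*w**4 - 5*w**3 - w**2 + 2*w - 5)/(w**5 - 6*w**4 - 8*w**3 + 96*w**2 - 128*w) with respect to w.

5*log(w)/128 - 405*log(w - 4)/512 - 31*log(w - 2)/16 - 159*log(w + 4)/512 + 1101/(64*w - 256) + C

Factor the denominator: w*(w - 4)**2*(w - 2)*(w + 4).
Partial-fraction decomposition: -159/(512*(w + 4)) - 31/(16*(w - 2)) - 405/(512*(w - 4)) - 1101/(64*(w - 4)**2) + 5/(128*w).
Integrate each term; A/(w−a) gives A·log|w−a|; A/(w−a)² gives −A/(w−a).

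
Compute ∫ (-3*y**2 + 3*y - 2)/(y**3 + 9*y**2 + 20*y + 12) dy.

Factor the denominator: (y + 1)*(y + 2)*(y + 6).
Partial-fraction decomposition: -32/(5*(y + 6)) + 5/(y + 2) - 8/(5*(y + 1)).
Integrate each term: A/(y−a) contributes A·log|y−a|.

-8*log(y + 1)/5 + 5*log(y + 2) - 32*log(y + 6)/5 + C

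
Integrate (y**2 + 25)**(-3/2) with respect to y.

Substitute y = 5·tan(θ), so dy = 5·sec(θ)^2 dθ and the radical becomes sqrt(y**2 + 25) = 5·sec(θ) by the Pythagorean identity.
Integrate the resulting trig expression in θ, then back-substitute tan(θ) = y/5, sec(θ) = sqrt(y**2 + 25)/5 (absorbing any constant into C).

y/(25*sqrt(y**2 + 25)) + C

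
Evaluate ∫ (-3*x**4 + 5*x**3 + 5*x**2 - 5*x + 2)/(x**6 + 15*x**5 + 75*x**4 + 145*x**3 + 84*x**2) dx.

Factor the denominator: x**2*(x + 1)*(x + 3)*(x + 4)*(x + 7).
Partial-fraction decomposition: 2159/(882*(x + 7)) - 493/(72*(x + 4)) + 79/(18*(x + 3)) + 1/(9*(x + 1)) - 355/(3528*x) + 1/(42*x**2).
Integrate each term; A/(x−a) gives A·log|x−a|; A/(x−a)² gives −A/(x−a).

-355*log(x)/3528 + log(x + 1)/9 + 79*log(x + 3)/18 - 493*log(x + 4)/72 + 2159*log(x + 7)/882 - 1/(42*x) + C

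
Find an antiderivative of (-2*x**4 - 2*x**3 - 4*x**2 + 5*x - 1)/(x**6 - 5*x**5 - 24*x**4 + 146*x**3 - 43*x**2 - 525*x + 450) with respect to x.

-197*log(x - 5)/140 + 4233*log(x - 3)/3200 + log(x - 1)/72 - 43*log(x + 2)/1575 + 563*log(x + 5)/5760 - 119/(80*x - 240) + C

Factor the denominator: (x - 5)*(x - 3)**2*(x - 1)*(x + 2)*(x + 5).
Partial-fraction decomposition: 563/(5760*(x + 5)) - 43/(1575*(x + 2)) + 1/(72*(x - 1)) + 4233/(3200*(x - 3)) + 119/(80*(x - 3)**2) - 197/(140*(x - 5)).
Integrate each term; A/(x−a) gives A·log|x−a|; A/(x−a)² gives −A/(x−a).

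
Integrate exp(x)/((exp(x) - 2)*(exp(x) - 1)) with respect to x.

Let u = e^x, du = e^x dx.
The integral becomes ∫ du/((u-2)(u-1)); decompose into partial fractions.

log(exp(x) - 2) - log(exp(x) - 1) + C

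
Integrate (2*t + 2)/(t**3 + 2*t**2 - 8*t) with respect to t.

Factor the denominator: t*(t - 2)*(t + 4).
Partial-fraction decomposition: -1/(4*(t + 4)) + 1/(2*(t - 2)) - 1/(4*t).
Integrate each term: A/(t−a) contributes A·log|t−a|.

log(t - 2)/2 - log(t**2 + 4*t)/4 + C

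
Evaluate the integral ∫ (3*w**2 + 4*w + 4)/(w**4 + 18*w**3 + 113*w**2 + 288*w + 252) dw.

Factor the denominator: (w + 2)*(w + 3)*(w + 6)*(w + 7).
Partial-fraction decomposition: -123/(20*(w + 7)) + 22/(3*(w + 6)) - 19/(12*(w + 3)) + 2/(5*(w + 2)).
Integrate each term: A/(w−a) contributes A·log|w−a|.

2*log(w + 2)/5 - 19*log(w + 3)/12 + 22*log(w + 6)/3 - 123*log(w + 7)/20 + C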